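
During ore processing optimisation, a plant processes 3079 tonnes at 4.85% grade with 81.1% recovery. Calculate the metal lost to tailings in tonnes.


Total metal in feed:
= 3079 * 4.85 / 100 = 149.3315 tonnes
Metal recovered:
= 149.3315 * 81.1 / 100 = 121.1078465 tonnes
Metal lost to tailings:
= 149.3315 - 121.1078465
= 28.2237 tonnes

28.2237 tonnes


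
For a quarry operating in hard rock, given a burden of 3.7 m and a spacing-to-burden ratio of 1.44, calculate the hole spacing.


5.328 m

Spacing = burden * ratio
= 3.7 * 1.44
= 5.328 m


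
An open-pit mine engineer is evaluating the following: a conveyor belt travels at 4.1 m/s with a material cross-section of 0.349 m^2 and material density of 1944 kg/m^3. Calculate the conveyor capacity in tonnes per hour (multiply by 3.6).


Volumetric flow = speed * area
= 4.1 * 0.349 = 1.4309 m^3/s
Mass flow = volumetric * density
= 1.4309 * 1944 = 2781.6696 kg/s
Convert to t/h: multiply by 3.6
Capacity = 2781.6696 * 3.6
= 10014.0106 t/h

10014.0106 t/h


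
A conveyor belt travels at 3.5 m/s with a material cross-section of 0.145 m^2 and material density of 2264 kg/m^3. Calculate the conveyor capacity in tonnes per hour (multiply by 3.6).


4136.328 t/h

Volumetric flow = speed * area
= 3.5 * 0.145 = 0.5075 m^3/s
Mass flow = volumetric * density
= 0.5075 * 2264 = 1148.98 kg/s
Convert to t/h: multiply by 3.6
Capacity = 1148.98 * 3.6
= 4136.328 t/h


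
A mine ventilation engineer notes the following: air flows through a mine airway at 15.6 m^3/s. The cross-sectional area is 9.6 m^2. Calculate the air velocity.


1.625 m/s

Velocity = flow rate / cross-sectional area
= 15.6 / 9.6
= 1.625 m/s


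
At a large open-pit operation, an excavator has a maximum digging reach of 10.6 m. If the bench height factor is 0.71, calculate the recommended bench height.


7.526 m

Bench height = reach * factor
= 10.6 * 0.71
= 7.526 m


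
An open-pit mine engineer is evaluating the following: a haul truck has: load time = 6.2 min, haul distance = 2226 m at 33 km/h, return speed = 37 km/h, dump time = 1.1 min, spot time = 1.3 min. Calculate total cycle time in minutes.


Convert haul speed to m/min: 33 * 1000/60 = 550 m/min
Haul time = 2226 / 550 = 4.047272727 min
Convert return speed to m/min: 37 * 1000/60 = 616.6666667 m/min
Return time = 2226 / 616.6666667 = 3.60972973 min
Total cycle time:
= 6.2 + 4.047272727 + 1.1 + 3.60972973 + 1.3
= 16.257 min

16.257 min


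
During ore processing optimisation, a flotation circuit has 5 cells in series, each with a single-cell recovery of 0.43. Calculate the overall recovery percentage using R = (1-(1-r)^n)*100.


93.9831%

Complement of single-cell recovery:
1 - r = 1 - 0.43 = 0.57
Raise to power n:
(1 - r)^5 = 0.57^5 = 0.0601692057
Overall recovery:
R = (1 - 0.0601692057) * 100
= 93.9831%


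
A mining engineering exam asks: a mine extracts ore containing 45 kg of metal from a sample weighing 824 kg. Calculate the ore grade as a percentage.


5.4612%

Ore grade = (metal mass / ore mass) * 100
= (45 / 824) * 100
= 0.05461165049 * 100
= 5.4612%


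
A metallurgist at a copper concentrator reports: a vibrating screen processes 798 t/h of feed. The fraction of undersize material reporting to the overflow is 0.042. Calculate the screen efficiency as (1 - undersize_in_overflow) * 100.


95.8%

Screen efficiency = (1 - fraction of undersize in overflow) * 100
= (1 - 0.042) * 100
= 0.958 * 100
= 95.8%


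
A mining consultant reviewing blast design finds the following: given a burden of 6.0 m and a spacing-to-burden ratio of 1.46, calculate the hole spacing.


Spacing = burden * ratio
= 6.0 * 1.46
= 8.76 m

8.76 m


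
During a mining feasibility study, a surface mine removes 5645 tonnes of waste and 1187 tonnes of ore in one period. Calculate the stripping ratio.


4.7557

Stripping ratio = waste tonnage / ore tonnage
= 5645 / 1187
= 4.7557


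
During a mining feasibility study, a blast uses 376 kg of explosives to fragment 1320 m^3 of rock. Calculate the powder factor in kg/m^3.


Powder factor = explosive mass / rock volume
= 376 / 1320
= 0.2848 kg/m^3

0.2848 kg/m^3


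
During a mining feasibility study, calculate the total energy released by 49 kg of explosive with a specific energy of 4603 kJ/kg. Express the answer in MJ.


Energy = mass * specific_energy / 1000
= 49 * 4603 / 1000
= 225547 / 1000
= 225.547 MJ

225.547 MJ


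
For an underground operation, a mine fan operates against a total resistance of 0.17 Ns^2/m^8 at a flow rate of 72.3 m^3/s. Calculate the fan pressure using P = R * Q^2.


Compute Q^2:
Q^2 = 72.3^2 = 5227.29
Compute pressure:
P = R * Q^2 = 0.17 * 5227.29
= 888.6393 Pa

888.6393 Pa


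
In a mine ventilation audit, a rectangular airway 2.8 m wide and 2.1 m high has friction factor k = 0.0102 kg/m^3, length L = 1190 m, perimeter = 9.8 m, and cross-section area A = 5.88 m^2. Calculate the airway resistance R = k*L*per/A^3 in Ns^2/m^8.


Compute the numerator:
k * L * per = 0.0102 * 1190 * 9.8
= 118.9524
Compute the denominator:
A^3 = 5.88^3 = 203.297472
Resistance:
R = 118.9524 / 203.297472
= 0.5851 Ns^2/m^8

0.5851 Ns^2/m^8


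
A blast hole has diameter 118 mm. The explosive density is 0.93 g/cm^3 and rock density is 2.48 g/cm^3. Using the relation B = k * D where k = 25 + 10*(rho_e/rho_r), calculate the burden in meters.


3.3925 m

First, compute k:
rho_e / rho_r = 0.93 / 2.48 = 0.375
k = 25 + 10 * 0.375 = 28.75
Then, compute burden:
B = k * D / 1000 = 28.75 * 118 / 1000
= 3392.5 / 1000
= 3.3925 m


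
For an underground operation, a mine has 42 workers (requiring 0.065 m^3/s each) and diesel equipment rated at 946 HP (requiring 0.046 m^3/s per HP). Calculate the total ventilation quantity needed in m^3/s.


Airflow for workers:
Q_people = 42 * 0.065 = 2.73 m^3/s
Airflow for diesel equipment:
Q_diesel = 946 * 0.046 = 43.516 m^3/s
Total ventilation:
Q_total = 2.73 + 43.516
= 46.246 m^3/s

46.246 m^3/s


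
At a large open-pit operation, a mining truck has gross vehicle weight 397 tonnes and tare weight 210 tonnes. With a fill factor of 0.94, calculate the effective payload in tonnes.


Maximum payload = gross - tare
= 397 - 210 = 187 tonnes
Effective payload = max payload * fill factor
= 187 * 0.94
= 175.78 tonnes

175.78 tonnes


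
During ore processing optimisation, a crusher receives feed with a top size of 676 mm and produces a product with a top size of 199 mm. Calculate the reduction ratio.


Reduction ratio = feed size / product size
= 676 / 199
= 3.397

3.397


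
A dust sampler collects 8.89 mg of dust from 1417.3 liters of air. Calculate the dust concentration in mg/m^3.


Convert liters to m^3: 1 m^3 = 1000 L
Concentration = mass / volume * 1000
= 8.89 / 1417.3 * 1000
= 0.006272489946 * 1000
= 6.2725 mg/m^3

6.2725 mg/m^3


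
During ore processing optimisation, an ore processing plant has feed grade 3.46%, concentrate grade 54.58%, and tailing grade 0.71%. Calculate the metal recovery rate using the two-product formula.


80.5273%

Using the two-product formula:
R = 100 * c * (f - t) / (f * (c - t))
Numerator = 100 * 54.58 * (3.46 - 0.71)
= 100 * 54.58 * 2.75
= 15009.5
Denominator = 3.46 * (54.58 - 0.71)
= 3.46 * 53.87
= 186.3902
R = 15009.5 / 186.3902
= 80.5273%


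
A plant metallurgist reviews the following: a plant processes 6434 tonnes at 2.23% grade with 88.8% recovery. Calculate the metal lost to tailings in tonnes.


Total metal in feed:
= 6434 * 2.23 / 100 = 143.4782 tonnes
Metal recovered:
= 143.4782 * 88.8 / 100 = 127.4086416 tonnes
Metal lost to tailings:
= 143.4782 - 127.4086416
= 16.0696 tonnes

16.0696 tonnes


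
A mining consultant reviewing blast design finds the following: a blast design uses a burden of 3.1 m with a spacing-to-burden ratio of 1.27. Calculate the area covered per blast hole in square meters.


First, find the spacing:
Spacing = burden * ratio = 3.1 * 1.27
= 3.937 m
Then, calculate the area:
Area = burden * spacing = 3.1 * 3.937
= 12.2047 m^2

12.2047 m^2


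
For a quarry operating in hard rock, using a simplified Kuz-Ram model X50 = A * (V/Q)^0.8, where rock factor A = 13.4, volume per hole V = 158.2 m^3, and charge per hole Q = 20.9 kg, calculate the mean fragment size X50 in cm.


67.6633 cm

Compute V/Q:
V/Q = 158.2 / 20.9 = 7.56937799
Raise to the power 0.8:
(V/Q)^0.8 = 7.56937799^0.8 = 5.049497418
Multiply by A:
X50 = 13.4 * 5.049497418
= 67.6633 cm


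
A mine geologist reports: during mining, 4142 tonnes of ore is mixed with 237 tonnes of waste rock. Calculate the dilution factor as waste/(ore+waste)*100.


Total material = ore + waste
= 4142 + 237 = 4379 tonnes
Dilution = waste / total * 100
= 237 / 4379 * 100
= 0.05412194565 * 100
= 5.4122%

5.4122%


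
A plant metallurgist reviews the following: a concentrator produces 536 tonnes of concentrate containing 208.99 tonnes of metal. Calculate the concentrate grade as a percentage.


Grade = (metal in concentrate / concentrate mass) * 100
= (208.99 / 536) * 100
= 0.3899067164 * 100
= 38.9907%

38.9907%


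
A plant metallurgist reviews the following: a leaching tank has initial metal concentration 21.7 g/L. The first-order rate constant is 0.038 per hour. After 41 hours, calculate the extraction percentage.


Compute the exponent:
-k * t = -0.038 * 41 = -1.558
Remaining concentration:
C = 21.7 * exp(-1.558)
= 21.7 * 0.2105567639
= 4.569081777 g/L
Extracted = 21.7 - 4.569081777 = 17.13091822 g/L
Extraction % = 17.13091822 / 21.7 * 100
= 78.9443%

78.9443%


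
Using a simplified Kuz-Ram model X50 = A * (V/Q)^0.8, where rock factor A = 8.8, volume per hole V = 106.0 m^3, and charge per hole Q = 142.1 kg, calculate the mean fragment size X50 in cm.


6.9607 cm

Compute V/Q:
V/Q = 106.0 / 142.1 = 0.7459535538
Raise to the power 0.8:
(V/Q)^0.8 = 0.7459535538^0.8 = 0.790987153
Multiply by A:
X50 = 8.8 * 0.790987153
= 6.9607 cm


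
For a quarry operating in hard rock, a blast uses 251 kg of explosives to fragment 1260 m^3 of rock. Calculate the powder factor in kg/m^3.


0.1992 kg/m^3

Powder factor = explosive mass / rock volume
= 251 / 1260
= 0.1992 kg/m^3


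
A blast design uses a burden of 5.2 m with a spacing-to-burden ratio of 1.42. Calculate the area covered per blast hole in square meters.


First, find the spacing:
Spacing = burden * ratio = 5.2 * 1.42
= 7.384 m
Then, calculate the area:
Area = burden * spacing = 5.2 * 7.384
= 38.3968 m^2

38.3968 m^2


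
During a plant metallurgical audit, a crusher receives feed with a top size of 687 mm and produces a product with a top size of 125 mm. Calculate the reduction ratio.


5.496

Reduction ratio = feed size / product size
= 687 / 125
= 5.496


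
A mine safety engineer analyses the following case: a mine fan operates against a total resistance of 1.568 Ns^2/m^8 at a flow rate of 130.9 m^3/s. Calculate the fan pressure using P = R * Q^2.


Compute Q^2:
Q^2 = 130.9^2 = 17134.81
Compute pressure:
P = R * Q^2 = 1.568 * 17134.81
= 26867.3821 Pa

26867.3821 Pa


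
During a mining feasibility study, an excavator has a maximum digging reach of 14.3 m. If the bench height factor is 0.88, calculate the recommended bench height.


12.584 m

Bench height = reach * factor
= 14.3 * 0.88
= 12.584 m


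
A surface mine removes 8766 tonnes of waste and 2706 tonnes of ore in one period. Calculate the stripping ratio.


3.2395

Stripping ratio = waste tonnage / ore tonnage
= 8766 / 2706
= 3.2395


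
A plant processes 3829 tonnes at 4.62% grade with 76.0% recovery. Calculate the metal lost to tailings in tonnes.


42.456 tonnes

Total metal in feed:
= 3829 * 4.62 / 100 = 176.8998 tonnes
Metal recovered:
= 176.8998 * 76.0 / 100 = 134.443848 tonnes
Metal lost to tailings:
= 176.8998 - 134.443848
= 42.456 tonnes


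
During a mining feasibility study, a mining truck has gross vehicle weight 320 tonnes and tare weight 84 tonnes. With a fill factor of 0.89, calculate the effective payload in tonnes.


210.04 tonnes

Maximum payload = gross - tare
= 320 - 84 = 236 tonnes
Effective payload = max payload * fill factor
= 236 * 0.89
= 210.04 tonnes


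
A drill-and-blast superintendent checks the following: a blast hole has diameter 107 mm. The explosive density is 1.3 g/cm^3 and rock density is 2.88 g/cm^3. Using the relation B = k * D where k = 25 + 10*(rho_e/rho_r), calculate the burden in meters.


3.158 m

First, compute k:
rho_e / rho_r = 1.3 / 2.88 = 0.4513888889
k = 25 + 10 * 0.4513888889 = 29.51388889
Then, compute burden:
B = k * D / 1000 = 29.51388889 * 107 / 1000
= 3157.986111 / 1000
= 3.158 m


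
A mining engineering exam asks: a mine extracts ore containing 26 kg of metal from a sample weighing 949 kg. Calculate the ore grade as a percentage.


Ore grade = (metal mass / ore mass) * 100
= (26 / 949) * 100
= 0.02739726027 * 100
= 2.7397%

2.7397%


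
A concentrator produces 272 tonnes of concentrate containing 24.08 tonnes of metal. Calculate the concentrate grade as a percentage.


Grade = (metal in concentrate / concentrate mass) * 100
= (24.08 / 272) * 100
= 0.08852941176 * 100
= 8.8529%

8.8529%


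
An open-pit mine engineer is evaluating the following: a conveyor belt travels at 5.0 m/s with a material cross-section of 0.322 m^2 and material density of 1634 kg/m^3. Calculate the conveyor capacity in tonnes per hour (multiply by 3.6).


9470.664 t/h

Volumetric flow = speed * area
= 5.0 * 0.322 = 1.61 m^3/s
Mass flow = volumetric * density
= 1.61 * 1634 = 2630.74 kg/s
Convert to t/h: multiply by 3.6
Capacity = 2630.74 * 3.6
= 9470.664 t/h


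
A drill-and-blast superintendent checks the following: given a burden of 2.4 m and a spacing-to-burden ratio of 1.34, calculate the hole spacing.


Spacing = burden * ratio
= 2.4 * 1.34
= 3.216 m

3.216 m


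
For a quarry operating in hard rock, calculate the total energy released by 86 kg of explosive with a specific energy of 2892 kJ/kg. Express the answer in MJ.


248.712 MJ

Energy = mass * specific_energy / 1000
= 86 * 2892 / 1000
= 248712 / 1000
= 248.712 MJ


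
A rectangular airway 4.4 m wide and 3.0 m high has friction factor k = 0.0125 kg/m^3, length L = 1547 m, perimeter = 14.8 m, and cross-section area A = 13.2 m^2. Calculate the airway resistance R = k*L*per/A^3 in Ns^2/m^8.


0.1244 Ns^2/m^8

Compute the numerator:
k * L * per = 0.0125 * 1547 * 14.8
= 286.195
Compute the denominator:
A^3 = 13.2^3 = 2299.968
Resistance:
R = 286.195 / 2299.968
= 0.1244 Ns^2/m^8


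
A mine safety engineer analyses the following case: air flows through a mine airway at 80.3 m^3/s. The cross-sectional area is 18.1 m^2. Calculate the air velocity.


4.4365 m/s

Velocity = flow rate / cross-sectional area
= 80.3 / 18.1
= 4.4365 m/s


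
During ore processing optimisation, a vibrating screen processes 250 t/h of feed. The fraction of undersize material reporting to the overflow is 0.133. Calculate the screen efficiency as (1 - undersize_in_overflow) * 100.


86.7%

Screen efficiency = (1 - fraction of undersize in overflow) * 100
= (1 - 0.133) * 100
= 0.867 * 100
= 86.7%


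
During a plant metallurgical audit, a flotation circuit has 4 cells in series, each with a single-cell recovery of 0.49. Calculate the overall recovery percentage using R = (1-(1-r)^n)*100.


93.2348%

Complement of single-cell recovery:
1 - r = 1 - 0.49 = 0.51
Raise to power n:
(1 - r)^4 = 0.51^4 = 0.06765201
Overall recovery:
R = (1 - 0.06765201) * 100
= 93.2348%


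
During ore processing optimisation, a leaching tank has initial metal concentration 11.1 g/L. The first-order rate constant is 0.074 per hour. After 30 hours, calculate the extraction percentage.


Compute the exponent:
-k * t = -0.074 * 30 = -2.22
Remaining concentration:
C = 11.1 * exp(-2.22)
= 11.1 * 0.1086091088
= 1.205561108 g/L
Extracted = 11.1 - 1.205561108 = 9.894438892 g/L
Extraction % = 9.894438892 / 11.1 * 100
= 89.1391%

89.1391%


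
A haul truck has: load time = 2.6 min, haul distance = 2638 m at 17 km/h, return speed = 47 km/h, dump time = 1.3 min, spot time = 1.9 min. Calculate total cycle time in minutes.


18.4782 min

Convert haul speed to m/min: 17 * 1000/60 = 283.3333333 m/min
Haul time = 2638 / 283.3333333 = 9.310588235 min
Convert return speed to m/min: 47 * 1000/60 = 783.3333333 m/min
Return time = 2638 / 783.3333333 = 3.367659574 min
Total cycle time:
= 2.6 + 9.310588235 + 1.3 + 3.367659574 + 1.9
= 18.4782 min


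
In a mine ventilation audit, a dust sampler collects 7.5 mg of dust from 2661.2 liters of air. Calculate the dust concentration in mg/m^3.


Convert liters to m^3: 1 m^3 = 1000 L
Concentration = mass / volume * 1000
= 7.5 / 2661.2 * 1000
= 0.002818277469 * 1000
= 2.8183 mg/m^3

2.8183 mg/m^3


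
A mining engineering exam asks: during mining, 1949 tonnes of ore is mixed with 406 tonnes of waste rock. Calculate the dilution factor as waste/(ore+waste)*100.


17.2399%

Total material = ore + waste
= 1949 + 406 = 2355 tonnes
Dilution = waste / total * 100
= 406 / 2355 * 100
= 0.1723991507 * 100
= 17.2399%


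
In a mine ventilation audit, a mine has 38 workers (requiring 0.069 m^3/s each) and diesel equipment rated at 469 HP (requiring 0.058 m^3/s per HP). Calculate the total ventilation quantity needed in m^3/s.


Airflow for workers:
Q_people = 38 * 0.069 = 2.622 m^3/s
Airflow for diesel equipment:
Q_diesel = 469 * 0.058 = 27.202 m^3/s
Total ventilation:
Q_total = 2.622 + 27.202
= 29.824 m^3/s

29.824 m^3/s


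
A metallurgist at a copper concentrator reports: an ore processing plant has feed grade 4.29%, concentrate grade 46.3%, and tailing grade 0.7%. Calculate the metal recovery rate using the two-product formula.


Using the two-product formula:
R = 100 * c * (f - t) / (f * (c - t))
Numerator = 100 * 46.3 * (4.29 - 0.7)
= 100 * 46.3 * 3.59
= 16621.7
Denominator = 4.29 * (46.3 - 0.7)
= 4.29 * 45.6
= 195.624
R = 16621.7 / 195.624
= 84.9676%

84.9676%


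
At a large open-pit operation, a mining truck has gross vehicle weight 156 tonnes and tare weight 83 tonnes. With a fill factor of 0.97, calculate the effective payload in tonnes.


70.81 tonnes

Maximum payload = gross - tare
= 156 - 83 = 73 tonnes
Effective payload = max payload * fill factor
= 73 * 0.97
= 70.81 tonnes


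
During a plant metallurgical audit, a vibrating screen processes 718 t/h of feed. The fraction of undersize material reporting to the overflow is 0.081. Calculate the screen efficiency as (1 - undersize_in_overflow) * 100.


Screen efficiency = (1 - fraction of undersize in overflow) * 100
= (1 - 0.081) * 100
= 0.919 * 100
= 91.9%

91.9%


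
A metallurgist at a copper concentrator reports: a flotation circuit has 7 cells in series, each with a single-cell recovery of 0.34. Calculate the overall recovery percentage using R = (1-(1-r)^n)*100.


Complement of single-cell recovery:
1 - r = 1 - 0.34 = 0.66
Raise to power n:
(1 - r)^7 = 0.66^7 = 0.05455160701
Overall recovery:
R = (1 - 0.05455160701) * 100
= 94.5448%

94.5448%


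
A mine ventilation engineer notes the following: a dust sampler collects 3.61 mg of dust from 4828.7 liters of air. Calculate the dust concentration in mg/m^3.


0.7476 mg/m^3

Convert liters to m^3: 1 m^3 = 1000 L
Concentration = mass / volume * 1000
= 3.61 / 4828.7 * 1000
= 0.0007476132292 * 1000
= 0.7476 mg/m^3


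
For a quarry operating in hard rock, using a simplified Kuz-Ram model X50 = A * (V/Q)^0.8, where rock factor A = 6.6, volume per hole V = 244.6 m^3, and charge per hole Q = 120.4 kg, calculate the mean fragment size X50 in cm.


11.6361 cm

Compute V/Q:
V/Q = 244.6 / 120.4 = 2.031561462
Raise to the power 0.8:
(V/Q)^0.8 = 2.031561462^0.8 = 1.763047335
Multiply by A:
X50 = 6.6 * 1.763047335
= 11.6361 cm


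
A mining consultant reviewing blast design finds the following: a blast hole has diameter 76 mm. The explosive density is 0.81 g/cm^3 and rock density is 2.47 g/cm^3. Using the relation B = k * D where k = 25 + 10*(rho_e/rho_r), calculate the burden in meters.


First, compute k:
rho_e / rho_r = 0.81 / 2.47 = 0.3279352227
k = 25 + 10 * 0.3279352227 = 28.27935223
Then, compute burden:
B = k * D / 1000 = 28.27935223 * 76 / 1000
= 2149.230769 / 1000
= 2.1492 m

2.1492 m


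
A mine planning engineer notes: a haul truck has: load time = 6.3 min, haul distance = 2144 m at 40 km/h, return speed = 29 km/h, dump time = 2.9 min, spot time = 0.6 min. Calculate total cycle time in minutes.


Convert haul speed to m/min: 40 * 1000/60 = 666.6666667 m/min
Haul time = 2144 / 666.6666667 = 3.216 min
Convert return speed to m/min: 29 * 1000/60 = 483.3333333 m/min
Return time = 2144 / 483.3333333 = 4.435862069 min
Total cycle time:
= 6.3 + 3.216 + 2.9 + 4.435862069 + 0.6
= 17.4519 min

17.4519 min


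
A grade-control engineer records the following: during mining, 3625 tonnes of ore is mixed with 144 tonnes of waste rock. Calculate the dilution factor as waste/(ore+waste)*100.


3.8206%

Total material = ore + waste
= 3625 + 144 = 3769 tonnes
Dilution = waste / total * 100
= 144 / 3769 * 100
= 0.0382064208 * 100
= 3.8206%


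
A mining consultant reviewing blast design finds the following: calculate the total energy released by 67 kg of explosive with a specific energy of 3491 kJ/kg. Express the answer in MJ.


233.897 MJ

Energy = mass * specific_energy / 1000
= 67 * 3491 / 1000
= 233897 / 1000
= 233.897 MJ


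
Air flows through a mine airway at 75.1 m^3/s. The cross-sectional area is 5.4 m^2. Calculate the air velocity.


13.9074 m/s

Velocity = flow rate / cross-sectional area
= 75.1 / 5.4
= 13.9074 m/s


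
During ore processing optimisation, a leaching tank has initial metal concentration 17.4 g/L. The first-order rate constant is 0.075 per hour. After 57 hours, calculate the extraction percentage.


Compute the exponent:
-k * t = -0.075 * 57 = -4.275
Remaining concentration:
C = 17.4 * exp(-4.275)
= 17.4 * 0.01391204872
= 0.2420696477 g/L
Extracted = 17.4 - 0.2420696477 = 17.15793035 g/L
Extraction % = 17.15793035 / 17.4 * 100
= 98.6088%

98.6088%


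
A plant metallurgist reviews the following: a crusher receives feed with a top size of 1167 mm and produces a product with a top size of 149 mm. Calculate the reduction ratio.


Reduction ratio = feed size / product size
= 1167 / 149
= 7.8322

7.8322


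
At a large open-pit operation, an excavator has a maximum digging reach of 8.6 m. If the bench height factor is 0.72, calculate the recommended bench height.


Bench height = reach * factor
= 8.6 * 0.72
= 6.192 m

6.192 m


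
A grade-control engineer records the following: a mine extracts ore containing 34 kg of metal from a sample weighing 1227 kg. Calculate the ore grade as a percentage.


Ore grade = (metal mass / ore mass) * 100
= (34 / 1227) * 100
= 0.02770986145 * 100
= 2.771%

2.771%


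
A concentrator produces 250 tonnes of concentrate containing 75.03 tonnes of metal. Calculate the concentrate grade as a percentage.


30.012%

Grade = (metal in concentrate / concentrate mass) * 100
= (75.03 / 250) * 100
= 0.30012 * 100
= 30.012%


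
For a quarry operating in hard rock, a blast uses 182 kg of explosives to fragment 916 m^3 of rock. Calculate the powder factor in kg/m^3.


0.1987 kg/m^3

Powder factor = explosive mass / rock volume
= 182 / 916
= 0.1987 kg/m^3


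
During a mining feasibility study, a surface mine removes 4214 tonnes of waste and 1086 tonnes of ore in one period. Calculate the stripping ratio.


Stripping ratio = waste tonnage / ore tonnage
= 4214 / 1086
= 3.8803

3.8803


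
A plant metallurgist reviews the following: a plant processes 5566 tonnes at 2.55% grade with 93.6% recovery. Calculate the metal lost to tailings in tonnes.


9.0837 tonnes

Total metal in feed:
= 5566 * 2.55 / 100 = 141.933 tonnes
Metal recovered:
= 141.933 * 93.6 / 100 = 132.849288 tonnes
Metal lost to tailings:
= 141.933 - 132.849288
= 9.0837 tonnes


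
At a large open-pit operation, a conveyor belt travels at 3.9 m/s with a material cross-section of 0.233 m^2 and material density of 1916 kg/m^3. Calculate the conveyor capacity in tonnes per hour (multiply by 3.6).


6267.8491 t/h

Volumetric flow = speed * area
= 3.9 * 0.233 = 0.9087 m^3/s
Mass flow = volumetric * density
= 0.9087 * 1916 = 1741.0692 kg/s
Convert to t/h: multiply by 3.6
Capacity = 1741.0692 * 3.6
= 6267.8491 t/h


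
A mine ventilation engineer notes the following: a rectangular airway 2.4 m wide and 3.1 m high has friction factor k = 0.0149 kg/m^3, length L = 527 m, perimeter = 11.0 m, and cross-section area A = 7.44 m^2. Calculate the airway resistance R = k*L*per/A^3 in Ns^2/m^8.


0.2097 Ns^2/m^8

Compute the numerator:
k * L * per = 0.0149 * 527 * 11.0
= 86.3753
Compute the denominator:
A^3 = 7.44^3 = 411.830784
Resistance:
R = 86.3753 / 411.830784
= 0.2097 Ns^2/m^8


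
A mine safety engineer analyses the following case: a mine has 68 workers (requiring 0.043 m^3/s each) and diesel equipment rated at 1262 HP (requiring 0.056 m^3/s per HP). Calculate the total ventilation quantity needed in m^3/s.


Airflow for workers:
Q_people = 68 * 0.043 = 2.924 m^3/s
Airflow for diesel equipment:
Q_diesel = 1262 * 0.056 = 70.672 m^3/s
Total ventilation:
Q_total = 2.924 + 70.672
= 73.596 m^3/s

73.596 m^3/s


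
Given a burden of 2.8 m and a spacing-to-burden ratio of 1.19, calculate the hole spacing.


Spacing = burden * ratio
= 2.8 * 1.19
= 3.332 m

3.332 m


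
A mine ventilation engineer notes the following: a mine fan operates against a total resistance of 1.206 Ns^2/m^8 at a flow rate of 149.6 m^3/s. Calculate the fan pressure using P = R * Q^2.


Compute Q^2:
Q^2 = 149.6^2 = 22380.16
Compute pressure:
P = R * Q^2 = 1.206 * 22380.16
= 26990.473 Pa

26990.473 Pa


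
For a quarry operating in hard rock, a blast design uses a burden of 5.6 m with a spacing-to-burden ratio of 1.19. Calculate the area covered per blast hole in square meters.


37.3184 m^2

First, find the spacing:
Spacing = burden * ratio = 5.6 * 1.19
= 6.664 m
Then, calculate the area:
Area = burden * spacing = 5.6 * 6.664
= 37.3184 m^2


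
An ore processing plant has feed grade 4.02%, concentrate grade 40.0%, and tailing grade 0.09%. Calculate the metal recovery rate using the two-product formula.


Using the two-product formula:
R = 100 * c * (f - t) / (f * (c - t))
Numerator = 100 * 40.0 * (4.02 - 0.09)
= 100 * 40.0 * 3.93
= 15720.0
Denominator = 4.02 * (40.0 - 0.09)
= 4.02 * 39.91
= 160.4382
R = 15720.0 / 160.4382
= 97.9817%

97.9817%


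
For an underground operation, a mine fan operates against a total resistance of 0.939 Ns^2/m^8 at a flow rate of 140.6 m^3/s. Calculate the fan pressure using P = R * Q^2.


Compute Q^2:
Q^2 = 140.6^2 = 19768.36
Compute pressure:
P = R * Q^2 = 0.939 * 19768.36
= 18562.49 Pa

18562.49 Pa


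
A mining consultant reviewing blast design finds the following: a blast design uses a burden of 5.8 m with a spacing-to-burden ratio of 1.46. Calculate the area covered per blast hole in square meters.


First, find the spacing:
Spacing = burden * ratio = 5.8 * 1.46
= 8.468 m
Then, calculate the area:
Area = burden * spacing = 5.8 * 8.468
= 49.1144 m^2

49.1144 m^2


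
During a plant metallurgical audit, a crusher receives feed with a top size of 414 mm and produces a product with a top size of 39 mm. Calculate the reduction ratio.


10.6154

Reduction ratio = feed size / product size
= 414 / 39
= 10.6154


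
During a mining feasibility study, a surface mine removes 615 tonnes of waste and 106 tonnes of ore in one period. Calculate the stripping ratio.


Stripping ratio = waste tonnage / ore tonnage
= 615 / 106
= 5.8019

5.8019


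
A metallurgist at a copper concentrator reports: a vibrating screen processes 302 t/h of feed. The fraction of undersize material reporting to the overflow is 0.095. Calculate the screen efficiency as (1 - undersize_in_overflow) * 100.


90.5%

Screen efficiency = (1 - fraction of undersize in overflow) * 100
= (1 - 0.095) * 100
= 0.905 * 100
= 90.5%


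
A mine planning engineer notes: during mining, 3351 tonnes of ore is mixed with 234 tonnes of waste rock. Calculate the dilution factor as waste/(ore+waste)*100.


Total material = ore + waste
= 3351 + 234 = 3585 tonnes
Dilution = waste / total * 100
= 234 / 3585 * 100
= 0.06527196653 * 100
= 6.5272%

6.5272%


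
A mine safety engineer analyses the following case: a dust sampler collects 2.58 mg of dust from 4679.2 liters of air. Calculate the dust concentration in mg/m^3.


0.5514 mg/m^3

Convert liters to m^3: 1 m^3 = 1000 L
Concentration = mass / volume * 1000
= 2.58 / 4679.2 * 1000
= 0.0005513763036 * 1000
= 0.5514 mg/m^3


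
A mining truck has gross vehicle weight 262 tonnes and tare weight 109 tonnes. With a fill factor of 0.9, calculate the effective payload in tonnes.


137.7 tonnes

Maximum payload = gross - tare
= 262 - 109 = 153 tonnes
Effective payload = max payload * fill factor
= 153 * 0.9
= 137.7 tonnes


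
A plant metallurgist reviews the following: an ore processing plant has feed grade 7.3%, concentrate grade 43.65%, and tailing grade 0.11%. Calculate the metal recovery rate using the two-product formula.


Using the two-product formula:
R = 100 * c * (f - t) / (f * (c - t))
Numerator = 100 * 43.65 * (7.3 - 0.11)
= 100 * 43.65 * 7.19
= 31384.35
Denominator = 7.3 * (43.65 - 0.11)
= 7.3 * 43.54
= 317.842
R = 31384.35 / 317.842
= 98.742%

98.742%


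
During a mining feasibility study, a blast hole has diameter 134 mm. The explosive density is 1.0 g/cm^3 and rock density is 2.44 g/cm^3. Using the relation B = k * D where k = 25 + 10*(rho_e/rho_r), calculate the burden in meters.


First, compute k:
rho_e / rho_r = 1.0 / 2.44 = 0.4098360656
k = 25 + 10 * 0.4098360656 = 29.09836066
Then, compute burden:
B = k * D / 1000 = 29.09836066 * 134 / 1000
= 3899.180328 / 1000
= 3.8992 m

3.8992 m


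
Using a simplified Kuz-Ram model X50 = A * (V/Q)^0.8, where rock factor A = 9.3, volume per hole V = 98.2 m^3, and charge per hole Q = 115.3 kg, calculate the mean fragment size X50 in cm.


Compute V/Q:
V/Q = 98.2 / 115.3 = 0.8516912402
Raise to the power 0.8:
(V/Q)^0.8 = 0.8516912402^0.8 = 0.8794795477
Multiply by A:
X50 = 9.3 * 0.8794795477
= 8.1792 cm

8.1792 cm


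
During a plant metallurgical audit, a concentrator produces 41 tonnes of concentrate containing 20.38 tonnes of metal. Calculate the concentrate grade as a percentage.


49.7073%

Grade = (metal in concentrate / concentrate mass) * 100
= (20.38 / 41) * 100
= 0.4970731707 * 100
= 49.7073%


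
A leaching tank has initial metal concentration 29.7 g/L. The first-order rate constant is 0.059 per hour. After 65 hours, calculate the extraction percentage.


Compute the exponent:
-k * t = -0.059 * 65 = -3.835
Remaining concentration:
C = 29.7 * exp(-3.835)
= 29.7 * 0.02160133847
= 0.6415597526 g/L
Extracted = 29.7 - 0.6415597526 = 29.05844025 g/L
Extraction % = 29.05844025 / 29.7 * 100
= 97.8399%

97.8399%


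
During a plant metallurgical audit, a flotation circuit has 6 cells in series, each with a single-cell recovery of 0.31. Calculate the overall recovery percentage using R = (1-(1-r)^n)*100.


89.2082%

Complement of single-cell recovery:
1 - r = 1 - 0.31 = 0.69
Raise to power n:
(1 - r)^6 = 0.69^6 = 0.1079181631
Overall recovery:
R = (1 - 0.1079181631) * 100
= 89.2082%


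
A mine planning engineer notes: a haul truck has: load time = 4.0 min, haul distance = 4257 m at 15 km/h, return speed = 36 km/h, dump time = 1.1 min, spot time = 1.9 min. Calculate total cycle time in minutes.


31.123 min

Convert haul speed to m/min: 15 * 1000/60 = 250 m/min
Haul time = 4257 / 250 = 17.028 min
Convert return speed to m/min: 36 * 1000/60 = 600 m/min
Return time = 4257 / 600 = 7.095 min
Total cycle time:
= 4.0 + 17.028 + 1.1 + 7.095 + 1.9
= 31.123 min


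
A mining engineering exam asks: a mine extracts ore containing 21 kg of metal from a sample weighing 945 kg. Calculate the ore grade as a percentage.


Ore grade = (metal mass / ore mass) * 100
= (21 / 945) * 100
= 0.02222222222 * 100
= 2.2222%

2.2222%


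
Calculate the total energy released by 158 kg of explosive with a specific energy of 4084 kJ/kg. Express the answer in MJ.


645.272 MJ

Energy = mass * specific_energy / 1000
= 158 * 4084 / 1000
= 645272 / 1000
= 645.272 MJ


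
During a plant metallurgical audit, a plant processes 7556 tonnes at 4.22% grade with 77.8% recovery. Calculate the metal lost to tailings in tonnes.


70.7876 tonnes

Total metal in feed:
= 7556 * 4.22 / 100 = 318.8632 tonnes
Metal recovered:
= 318.8632 * 77.8 / 100 = 248.0755696 tonnes
Metal lost to tailings:
= 318.8632 - 248.0755696
= 70.7876 tonnes


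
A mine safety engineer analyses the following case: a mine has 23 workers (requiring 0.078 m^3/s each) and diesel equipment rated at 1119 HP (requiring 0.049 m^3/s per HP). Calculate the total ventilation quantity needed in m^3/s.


Airflow for workers:
Q_people = 23 * 0.078 = 1.794 m^3/s
Airflow for diesel equipment:
Q_diesel = 1119 * 0.049 = 54.831 m^3/s
Total ventilation:
Q_total = 1.794 + 54.831
= 56.625 m^3/s

56.625 m^3/s


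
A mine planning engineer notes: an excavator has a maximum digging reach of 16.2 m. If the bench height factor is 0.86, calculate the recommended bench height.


Bench height = reach * factor
= 16.2 * 0.86
= 13.932 m

13.932 m


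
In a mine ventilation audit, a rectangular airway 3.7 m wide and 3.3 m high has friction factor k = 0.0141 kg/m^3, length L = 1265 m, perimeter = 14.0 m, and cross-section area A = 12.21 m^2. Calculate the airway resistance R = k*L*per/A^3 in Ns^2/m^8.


0.1372 Ns^2/m^8

Compute the numerator:
k * L * per = 0.0141 * 1265 * 14.0
= 249.711
Compute the denominator:
A^3 = 12.21^3 = 1820.316861
Resistance:
R = 249.711 / 1820.316861
= 0.1372 Ns^2/m^8


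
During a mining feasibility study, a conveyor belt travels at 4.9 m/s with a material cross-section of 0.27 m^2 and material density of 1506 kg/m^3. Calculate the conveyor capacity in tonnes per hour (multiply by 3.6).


7172.7768 t/h

Volumetric flow = speed * area
= 4.9 * 0.27 = 1.323 m^3/s
Mass flow = volumetric * density
= 1.323 * 1506 = 1992.438 kg/s
Convert to t/h: multiply by 3.6
Capacity = 1992.438 * 3.6
= 7172.7768 t/h


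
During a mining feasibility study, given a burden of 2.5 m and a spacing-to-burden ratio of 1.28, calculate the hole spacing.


3.2 m

Spacing = burden * ratio
= 2.5 * 1.28
= 3.2 m


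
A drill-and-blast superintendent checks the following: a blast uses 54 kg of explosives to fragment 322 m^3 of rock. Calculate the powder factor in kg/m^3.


Powder factor = explosive mass / rock volume
= 54 / 322
= 0.1677 kg/m^3

0.1677 kg/m^3


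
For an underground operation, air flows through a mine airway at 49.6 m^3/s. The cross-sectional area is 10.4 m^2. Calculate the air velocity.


4.7692 m/s

Velocity = flow rate / cross-sectional area
= 49.6 / 10.4
= 4.7692 m/s


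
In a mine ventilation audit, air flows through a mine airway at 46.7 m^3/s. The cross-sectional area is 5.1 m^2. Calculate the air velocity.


9.1569 m/s

Velocity = flow rate / cross-sectional area
= 46.7 / 5.1
= 9.1569 m/s


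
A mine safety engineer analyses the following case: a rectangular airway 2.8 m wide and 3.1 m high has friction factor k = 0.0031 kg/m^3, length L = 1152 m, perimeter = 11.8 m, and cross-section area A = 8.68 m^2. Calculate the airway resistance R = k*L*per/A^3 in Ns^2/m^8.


0.0644 Ns^2/m^8

Compute the numerator:
k * L * per = 0.0031 * 1152 * 11.8
= 42.14016
Compute the denominator:
A^3 = 8.68^3 = 653.972032
Resistance:
R = 42.14016 / 653.972032
= 0.0644 Ns^2/m^8


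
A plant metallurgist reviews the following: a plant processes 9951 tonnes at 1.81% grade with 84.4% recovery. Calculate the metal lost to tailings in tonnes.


Total metal in feed:
= 9951 * 1.81 / 100 = 180.1131 tonnes
Metal recovered:
= 180.1131 * 84.4 / 100 = 152.0154564 tonnes
Metal lost to tailings:
= 180.1131 - 152.0154564
= 28.0976 tonnes

28.0976 tonnes


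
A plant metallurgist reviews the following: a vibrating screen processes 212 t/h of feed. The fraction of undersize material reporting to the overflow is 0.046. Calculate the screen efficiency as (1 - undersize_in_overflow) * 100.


Screen efficiency = (1 - fraction of undersize in overflow) * 100
= (1 - 0.046) * 100
= 0.954 * 100
= 95.4%

95.4%


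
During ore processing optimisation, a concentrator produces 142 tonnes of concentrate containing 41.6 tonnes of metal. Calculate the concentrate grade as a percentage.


Grade = (metal in concentrate / concentrate mass) * 100
= (41.6 / 142) * 100
= 0.2929577465 * 100
= 29.2958%

29.2958%


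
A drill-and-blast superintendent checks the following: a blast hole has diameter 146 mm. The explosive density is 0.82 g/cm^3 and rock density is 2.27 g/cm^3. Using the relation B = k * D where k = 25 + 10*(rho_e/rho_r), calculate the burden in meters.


First, compute k:
rho_e / rho_r = 0.82 / 2.27 = 0.3612334802
k = 25 + 10 * 0.3612334802 = 28.6123348
Then, compute burden:
B = k * D / 1000 = 28.6123348 * 146 / 1000
= 4177.400881 / 1000
= 4.1774 m

4.1774 m


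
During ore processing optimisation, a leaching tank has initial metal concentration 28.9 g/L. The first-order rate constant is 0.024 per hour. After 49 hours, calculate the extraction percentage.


69.149%

Compute the exponent:
-k * t = -0.024 * 49 = -1.176
Remaining concentration:
C = 28.9 * exp(-1.176)
= 28.9 * 0.3085103151
= 8.915948105 g/L
Extracted = 28.9 - 8.915948105 = 19.98405189 g/L
Extraction % = 19.98405189 / 28.9 * 100
= 69.149%


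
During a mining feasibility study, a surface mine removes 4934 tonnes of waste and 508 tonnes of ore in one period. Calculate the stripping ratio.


Stripping ratio = waste tonnage / ore tonnage
= 4934 / 508
= 9.7126

9.7126


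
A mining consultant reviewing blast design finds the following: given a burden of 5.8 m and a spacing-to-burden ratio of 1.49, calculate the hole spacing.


8.642 m

Spacing = burden * ratio
= 5.8 * 1.49
= 8.642 m


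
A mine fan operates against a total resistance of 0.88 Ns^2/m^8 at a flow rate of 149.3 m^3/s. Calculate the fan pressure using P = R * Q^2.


19615.6312 Pa

Compute Q^2:
Q^2 = 149.3^2 = 22290.49
Compute pressure:
P = R * Q^2 = 0.88 * 22290.49
= 19615.6312 Pa


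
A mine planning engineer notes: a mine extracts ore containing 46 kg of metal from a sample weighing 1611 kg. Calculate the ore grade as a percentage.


Ore grade = (metal mass / ore mass) * 100
= (46 / 1611) * 100
= 0.02855369336 * 100
= 2.8554%

2.8554%


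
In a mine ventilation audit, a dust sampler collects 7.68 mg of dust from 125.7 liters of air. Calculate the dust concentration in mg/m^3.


Convert liters to m^3: 1 m^3 = 1000 L
Concentration = mass / volume * 1000
= 7.68 / 125.7 * 1000
= 0.06109785203 * 1000
= 61.0979 mg/m^3

61.0979 mg/m^3


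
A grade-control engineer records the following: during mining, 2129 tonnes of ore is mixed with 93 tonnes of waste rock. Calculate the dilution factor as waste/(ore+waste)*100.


Total material = ore + waste
= 2129 + 93 = 2222 tonnes
Dilution = waste / total * 100
= 93 / 2222 * 100
= 0.04185418542 * 100
= 4.1854%

4.1854%


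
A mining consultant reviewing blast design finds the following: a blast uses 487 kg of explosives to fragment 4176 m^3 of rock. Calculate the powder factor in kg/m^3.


0.1166 kg/m^3

Powder factor = explosive mass / rock volume
= 487 / 4176
= 0.1166 kg/m^3


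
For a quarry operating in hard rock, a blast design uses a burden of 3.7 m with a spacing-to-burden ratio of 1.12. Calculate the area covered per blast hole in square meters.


First, find the spacing:
Spacing = burden * ratio = 3.7 * 1.12
= 4.144 m
Then, calculate the area:
Area = burden * spacing = 3.7 * 4.144
= 15.3328 m^2

15.3328 m^2
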